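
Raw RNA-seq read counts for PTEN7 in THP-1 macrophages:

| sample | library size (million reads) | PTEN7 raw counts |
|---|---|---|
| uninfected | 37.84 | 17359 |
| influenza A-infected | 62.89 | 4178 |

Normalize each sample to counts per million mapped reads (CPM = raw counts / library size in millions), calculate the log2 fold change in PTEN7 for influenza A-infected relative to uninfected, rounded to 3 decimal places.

CPM(uninfected) = 17359 / 37.84 = 458.7474
CPM(influenza A-infected) = 4178 / 62.89 = 66.4335
Fold change = 66.4335 / 458.7474 = 0.14481
log2(0.14481) = -2.7877

-2.788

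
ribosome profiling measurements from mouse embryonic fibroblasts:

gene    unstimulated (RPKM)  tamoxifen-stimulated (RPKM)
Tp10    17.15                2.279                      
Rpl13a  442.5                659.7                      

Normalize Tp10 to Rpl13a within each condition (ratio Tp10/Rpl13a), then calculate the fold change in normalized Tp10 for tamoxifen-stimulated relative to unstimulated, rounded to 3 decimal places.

0.089

Tp10/Rpl13a (unstimulated) = 17.15 / 442.5 = 0.038757
Tp10/Rpl13a (tamoxifen-stimulated) = 2.279 / 659.7 = 0.0034546
Fold change = 0.0034546 / 0.038757 = 0.0891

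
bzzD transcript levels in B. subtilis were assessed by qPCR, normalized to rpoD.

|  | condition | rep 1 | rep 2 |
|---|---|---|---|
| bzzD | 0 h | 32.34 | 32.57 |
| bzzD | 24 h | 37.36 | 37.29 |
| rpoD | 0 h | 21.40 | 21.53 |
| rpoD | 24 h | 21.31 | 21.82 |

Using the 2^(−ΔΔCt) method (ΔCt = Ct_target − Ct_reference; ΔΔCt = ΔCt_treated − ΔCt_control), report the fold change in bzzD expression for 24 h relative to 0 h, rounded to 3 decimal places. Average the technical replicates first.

Mean Ct: bzzD 0 h 32.455; bzzD 24 h 37.325; rpoD 0 h 21.465; rpoD 24 h 21.565
ΔCt(0 h) = 32.455 − 21.465 = 10.990
ΔCt(24 h) = 37.325 − 21.565 = 15.760
ΔΔCt = 15.760 − 10.990 = 4.770
Fold change = 2^(−4.770) = 0.0367

0.037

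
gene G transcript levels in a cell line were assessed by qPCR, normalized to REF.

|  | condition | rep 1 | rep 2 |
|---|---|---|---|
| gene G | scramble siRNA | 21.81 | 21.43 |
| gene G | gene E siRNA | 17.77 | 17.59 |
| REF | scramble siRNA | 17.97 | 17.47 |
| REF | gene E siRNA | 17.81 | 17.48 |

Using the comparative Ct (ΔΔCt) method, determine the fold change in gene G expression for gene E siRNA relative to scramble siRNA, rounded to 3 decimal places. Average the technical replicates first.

14.571

Mean Ct: gene G scramble siRNA 21.620; gene G gene E siRNA 17.680; REF scramble siRNA 17.720; REF gene E siRNA 17.645
ΔCt(scramble siRNA) = 21.620 − 17.720 = 3.900
ΔCt(gene E siRNA) = 17.680 − 17.645 = 0.035
ΔΔCt = 0.035 − 3.900 = -3.865
Fold change = 2^(−(-3.865)) = 2^3.865 = 14.5707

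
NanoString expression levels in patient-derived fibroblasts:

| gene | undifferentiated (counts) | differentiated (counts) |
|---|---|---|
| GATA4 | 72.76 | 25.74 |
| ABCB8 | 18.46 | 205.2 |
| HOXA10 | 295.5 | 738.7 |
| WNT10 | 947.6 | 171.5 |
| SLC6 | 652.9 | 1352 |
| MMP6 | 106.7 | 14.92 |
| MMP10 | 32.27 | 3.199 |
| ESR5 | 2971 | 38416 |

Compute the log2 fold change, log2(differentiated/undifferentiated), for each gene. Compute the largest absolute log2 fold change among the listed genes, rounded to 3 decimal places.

3.693

log2(25.74/72.76) = -1.499  (GATA4)
log2(205.2/18.46) = 3.475  (ABCB8)
log2(738.7/295.5) = 1.322  (HOXA10)
log2(171.5/947.6) = -2.466  (WNT10)
log2(1352/652.9) = 1.050  (SLC6)
log2(14.92/106.7) = -2.838  (MMP6)
log2(3.199/32.27) = -3.335  (MMP10)
log2(38416/2971) = 3.693  (ESR5)
The largest magnitude belongs to ESR5.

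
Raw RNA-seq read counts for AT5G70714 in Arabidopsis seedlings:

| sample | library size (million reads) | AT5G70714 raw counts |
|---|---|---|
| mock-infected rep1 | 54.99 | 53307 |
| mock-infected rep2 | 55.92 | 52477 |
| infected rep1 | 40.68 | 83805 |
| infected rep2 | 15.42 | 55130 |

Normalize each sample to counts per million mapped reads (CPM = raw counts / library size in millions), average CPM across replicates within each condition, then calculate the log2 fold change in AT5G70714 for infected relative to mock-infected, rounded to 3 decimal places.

CPM(mock-infected rep1) = 53307 / 54.99 = 969.3944
CPM(mock-infected rep2) = 52477 / 55.92 = 938.4299
CPM(infected rep1) = 83805 / 40.68 = 2060.1032
CPM(infected rep2) = 55130 / 15.42 = 3575.2270
mean CPM(mock-infected) = 953.9122; mean CPM(infected) = 2817.6651
Fold change = 2817.6651 / 953.9122 = 2.95380
log2(2.95380) = 1.5626

1.563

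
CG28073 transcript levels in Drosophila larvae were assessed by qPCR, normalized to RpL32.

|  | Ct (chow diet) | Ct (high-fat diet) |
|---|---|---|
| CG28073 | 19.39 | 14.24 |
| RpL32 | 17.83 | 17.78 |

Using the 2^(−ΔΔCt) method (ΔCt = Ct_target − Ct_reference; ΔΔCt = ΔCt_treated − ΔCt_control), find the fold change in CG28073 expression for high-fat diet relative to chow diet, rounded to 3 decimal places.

ΔCt(chow diet) = 19.390 − 17.830 = 1.560
ΔCt(high-fat diet) = 14.240 − 17.780 = -3.540
ΔΔCt = -3.540 − 1.560 = -5.100
Fold change = 2^(−(-5.100)) = 2^5.100 = 34.2968

34.297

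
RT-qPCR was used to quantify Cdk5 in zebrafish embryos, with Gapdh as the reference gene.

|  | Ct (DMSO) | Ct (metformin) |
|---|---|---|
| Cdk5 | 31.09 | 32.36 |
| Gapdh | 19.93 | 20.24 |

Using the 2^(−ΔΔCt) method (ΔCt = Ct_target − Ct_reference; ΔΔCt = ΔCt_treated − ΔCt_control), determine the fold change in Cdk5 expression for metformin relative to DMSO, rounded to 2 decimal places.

ΔCt(DMSO) = 31.090 − 19.930 = 11.160
ΔCt(metformin) = 32.360 − 20.240 = 12.120
ΔΔCt = 12.120 − 11.160 = 0.960
Fold change = 2^(−0.960) = 0.514

0.51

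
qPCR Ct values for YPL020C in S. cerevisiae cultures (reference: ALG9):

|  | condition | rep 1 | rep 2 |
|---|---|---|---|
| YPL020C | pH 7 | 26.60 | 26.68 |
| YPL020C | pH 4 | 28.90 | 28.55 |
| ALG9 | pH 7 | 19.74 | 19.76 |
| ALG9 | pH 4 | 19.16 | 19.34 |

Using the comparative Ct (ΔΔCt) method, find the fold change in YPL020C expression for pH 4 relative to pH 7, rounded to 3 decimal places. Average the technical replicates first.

0.167

Mean Ct: YPL020C pH 7 26.640; YPL020C pH 4 28.725; ALG9 pH 7 19.750; ALG9 pH 4 19.250
ΔCt(pH 7) = 26.640 − 19.750 = 6.890
ΔCt(pH 4) = 28.725 − 19.250 = 9.475
ΔΔCt = 9.475 − 6.890 = 2.585
Fold change = 2^(−2.585) = 0.1667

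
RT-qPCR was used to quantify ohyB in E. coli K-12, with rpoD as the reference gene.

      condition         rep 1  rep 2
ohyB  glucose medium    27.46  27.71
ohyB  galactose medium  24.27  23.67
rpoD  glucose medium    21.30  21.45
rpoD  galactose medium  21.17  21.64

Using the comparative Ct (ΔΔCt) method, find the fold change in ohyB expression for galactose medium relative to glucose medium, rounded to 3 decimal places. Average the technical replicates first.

Mean Ct: ohyB glucose medium 27.585; ohyB galactose medium 23.970; rpoD glucose medium 21.375; rpoD galactose medium 21.405
ΔCt(glucose medium) = 27.585 − 21.375 = 6.210
ΔCt(galactose medium) = 23.970 − 21.405 = 2.565
ΔΔCt = 2.565 − 6.210 = -3.645
Fold change = 2^(−(-3.645)) = 2^3.645 = 12.5099

12.510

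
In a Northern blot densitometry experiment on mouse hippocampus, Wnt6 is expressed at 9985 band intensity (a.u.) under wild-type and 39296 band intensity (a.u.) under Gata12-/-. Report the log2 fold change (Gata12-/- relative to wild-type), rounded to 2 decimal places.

Fold change = 39296 / 9985 = 3.9355
log2(3.9355) = 1.977

1.98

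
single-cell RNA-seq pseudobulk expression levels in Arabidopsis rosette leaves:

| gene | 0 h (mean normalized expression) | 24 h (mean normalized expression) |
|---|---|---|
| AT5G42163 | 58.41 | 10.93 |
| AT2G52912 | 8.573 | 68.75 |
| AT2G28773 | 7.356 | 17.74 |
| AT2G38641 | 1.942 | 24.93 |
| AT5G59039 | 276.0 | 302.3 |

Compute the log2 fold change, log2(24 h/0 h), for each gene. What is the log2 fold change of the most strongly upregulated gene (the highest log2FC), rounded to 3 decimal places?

3.682

log2(10.93/58.41) = -2.418  (AT5G42163)
log2(68.75/8.573) = 3.003  (AT2G52912)
log2(17.74/7.356) = 1.270  (AT2G28773)
log2(24.93/1.942) = 3.682  (AT2G38641)
log2(302.3/276.0) = 0.131  (AT5G59039)
AT2G38641 is most strongly upregulated.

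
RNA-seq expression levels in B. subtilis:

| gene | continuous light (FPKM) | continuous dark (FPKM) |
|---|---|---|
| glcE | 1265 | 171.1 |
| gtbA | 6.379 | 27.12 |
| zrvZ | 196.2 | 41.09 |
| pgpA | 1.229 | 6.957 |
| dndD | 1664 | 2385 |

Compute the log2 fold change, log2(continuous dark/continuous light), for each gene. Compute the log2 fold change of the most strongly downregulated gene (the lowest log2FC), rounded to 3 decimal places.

log2(171.1/1265) = -2.886  (glcE)
log2(27.12/6.379) = 2.088  (gtbA)
log2(41.09/196.2) = -2.255  (zrvZ)
log2(6.957/1.229) = 2.501  (pgpA)
log2(2385/1664) = 0.519  (dndD)
glcE is most strongly downregulated.

-2.886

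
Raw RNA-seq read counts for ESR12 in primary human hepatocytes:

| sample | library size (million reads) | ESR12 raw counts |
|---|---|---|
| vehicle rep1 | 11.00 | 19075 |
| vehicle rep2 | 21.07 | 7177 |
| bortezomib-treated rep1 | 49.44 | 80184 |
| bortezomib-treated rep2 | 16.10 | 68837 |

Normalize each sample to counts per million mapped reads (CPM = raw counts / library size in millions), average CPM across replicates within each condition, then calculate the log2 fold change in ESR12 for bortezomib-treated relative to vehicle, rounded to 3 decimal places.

CPM(vehicle rep1) = 19075 / 11.00 = 1734.0909
CPM(vehicle rep2) = 7177 / 21.07 = 340.6265
CPM(bortezomib-treated rep1) = 80184 / 49.44 = 1621.8447
CPM(bortezomib-treated rep2) = 68837 / 16.10 = 4275.5901
mean CPM(vehicle) = 1037.3587; mean CPM(bortezomib-treated) = 2948.7174
Fold change = 2948.7174 / 1037.3587 = 2.84252
log2(2.84252) = 1.5072

1.507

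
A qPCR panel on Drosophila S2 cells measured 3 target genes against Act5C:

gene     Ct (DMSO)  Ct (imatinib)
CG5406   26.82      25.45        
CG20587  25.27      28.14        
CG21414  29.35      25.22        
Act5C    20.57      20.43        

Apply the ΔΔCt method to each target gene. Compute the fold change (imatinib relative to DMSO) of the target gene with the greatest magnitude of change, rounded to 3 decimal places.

CG5406: ΔΔCt = (25.45−20.43) − (26.82−20.57) = 5.02 − 6.25 = -1.23; fold change = 2^1.23 = 2.346
CG20587: ΔΔCt = (28.14−20.43) − (25.27−20.57) = 7.71 − 4.70 = 3.01; fold change = 2^-3.01 = 0.124
CG21414: ΔΔCt = (25.22−20.43) − (29.35−20.57) = 4.79 − 8.78 = -3.99; fold change = 2^3.99 = 15.889
CG21414 has the largest |ΔΔCt| = 3.99.

15.889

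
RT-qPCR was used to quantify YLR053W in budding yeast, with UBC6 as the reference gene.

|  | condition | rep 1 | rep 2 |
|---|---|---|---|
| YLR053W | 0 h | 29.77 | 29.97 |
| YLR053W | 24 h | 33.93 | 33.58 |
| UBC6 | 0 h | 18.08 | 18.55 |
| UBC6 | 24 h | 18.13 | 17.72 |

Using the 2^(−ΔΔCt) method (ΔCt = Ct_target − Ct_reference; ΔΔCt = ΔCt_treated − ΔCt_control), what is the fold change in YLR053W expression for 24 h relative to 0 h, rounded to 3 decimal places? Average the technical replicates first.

Mean Ct: YLR053W 0 h 29.870; YLR053W 24 h 33.755; UBC6 0 h 18.315; UBC6 24 h 17.925
ΔCt(0 h) = 29.870 − 18.315 = 11.555
ΔCt(24 h) = 33.755 − 17.925 = 15.830
ΔΔCt = 15.830 − 11.555 = 4.275
Fold change = 2^(−4.275) = 0.0517

0.052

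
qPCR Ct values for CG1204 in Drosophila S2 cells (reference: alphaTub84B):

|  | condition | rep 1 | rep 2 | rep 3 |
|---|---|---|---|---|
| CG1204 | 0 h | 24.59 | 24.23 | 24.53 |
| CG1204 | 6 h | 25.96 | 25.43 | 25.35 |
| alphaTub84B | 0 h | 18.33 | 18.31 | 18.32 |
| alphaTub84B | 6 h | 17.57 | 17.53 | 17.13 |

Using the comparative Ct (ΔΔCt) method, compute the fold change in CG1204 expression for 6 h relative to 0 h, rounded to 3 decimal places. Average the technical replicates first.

0.243

Mean Ct: CG1204 0 h 24.450; CG1204 6 h 25.580; alphaTub84B 0 h 18.320; alphaTub84B 6 h 17.410
ΔCt(0 h) = 24.450 − 18.320 = 6.130
ΔCt(6 h) = 25.580 − 17.410 = 8.170
ΔΔCt = 8.170 − 6.130 = 2.040
Fold change = 2^(−2.040) = 0.2432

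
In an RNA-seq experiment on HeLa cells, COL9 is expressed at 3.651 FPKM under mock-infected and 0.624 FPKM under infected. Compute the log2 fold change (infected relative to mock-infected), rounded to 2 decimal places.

Fold change = 0.624 / 3.651 = 0.1709
log2(0.1709) = -2.549

-2.55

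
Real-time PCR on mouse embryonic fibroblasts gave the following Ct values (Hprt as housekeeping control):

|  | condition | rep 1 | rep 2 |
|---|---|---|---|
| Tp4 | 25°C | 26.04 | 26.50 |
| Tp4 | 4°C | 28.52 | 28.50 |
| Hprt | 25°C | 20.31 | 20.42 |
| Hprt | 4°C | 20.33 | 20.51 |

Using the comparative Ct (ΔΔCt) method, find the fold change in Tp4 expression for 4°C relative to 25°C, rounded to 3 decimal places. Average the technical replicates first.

Mean Ct: Tp4 25°C 26.270; Tp4 4°C 28.510; Hprt 25°C 20.365; Hprt 4°C 20.420
ΔCt(25°C) = 26.270 − 20.365 = 5.905
ΔCt(4°C) = 28.510 − 20.420 = 8.090
ΔΔCt = 8.090 − 5.905 = 2.185
Fold change = 2^(−2.185) = 0.2199

0.220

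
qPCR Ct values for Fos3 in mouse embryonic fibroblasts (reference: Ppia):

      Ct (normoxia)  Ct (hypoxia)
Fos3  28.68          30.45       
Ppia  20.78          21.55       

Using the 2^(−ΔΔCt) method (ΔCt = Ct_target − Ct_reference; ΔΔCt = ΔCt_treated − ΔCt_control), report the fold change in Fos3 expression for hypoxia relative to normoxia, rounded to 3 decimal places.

0.500

ΔCt(normoxia) = 28.680 − 20.780 = 7.900
ΔCt(hypoxia) = 30.450 − 21.550 = 8.900
ΔΔCt = 8.900 − 7.900 = 1.000
Fold change = 2^(−1.000) = 0.5000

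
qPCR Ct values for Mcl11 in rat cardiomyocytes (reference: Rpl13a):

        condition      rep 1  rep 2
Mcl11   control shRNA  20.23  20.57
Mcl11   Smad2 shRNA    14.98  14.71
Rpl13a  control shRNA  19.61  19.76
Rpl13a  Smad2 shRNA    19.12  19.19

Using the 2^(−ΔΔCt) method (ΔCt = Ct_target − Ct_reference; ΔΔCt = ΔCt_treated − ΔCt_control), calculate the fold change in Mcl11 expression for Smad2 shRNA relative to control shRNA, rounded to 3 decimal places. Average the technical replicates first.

32.559

Mean Ct: Mcl11 control shRNA 20.400; Mcl11 Smad2 shRNA 14.845; Rpl13a control shRNA 19.685; Rpl13a Smad2 shRNA 19.155
ΔCt(control shRNA) = 20.400 − 19.685 = 0.715
ΔCt(Smad2 shRNA) = 14.845 − 19.155 = -4.310
ΔΔCt = -4.310 − 0.715 = -5.025
Fold change = 2^(−(-5.025)) = 2^5.025 = 32.5594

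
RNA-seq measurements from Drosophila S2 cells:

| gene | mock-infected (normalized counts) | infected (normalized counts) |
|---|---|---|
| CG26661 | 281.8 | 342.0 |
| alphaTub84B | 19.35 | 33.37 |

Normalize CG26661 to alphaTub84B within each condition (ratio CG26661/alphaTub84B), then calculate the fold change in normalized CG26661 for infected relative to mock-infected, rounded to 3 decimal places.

0.704

CG26661/alphaTub84B (mock-infected) = 281.8 / 19.35 = 14.563
CG26661/alphaTub84B (infected) = 342.0 / 33.37 = 10.249
Fold change = 10.249 / 14.563 = 0.7037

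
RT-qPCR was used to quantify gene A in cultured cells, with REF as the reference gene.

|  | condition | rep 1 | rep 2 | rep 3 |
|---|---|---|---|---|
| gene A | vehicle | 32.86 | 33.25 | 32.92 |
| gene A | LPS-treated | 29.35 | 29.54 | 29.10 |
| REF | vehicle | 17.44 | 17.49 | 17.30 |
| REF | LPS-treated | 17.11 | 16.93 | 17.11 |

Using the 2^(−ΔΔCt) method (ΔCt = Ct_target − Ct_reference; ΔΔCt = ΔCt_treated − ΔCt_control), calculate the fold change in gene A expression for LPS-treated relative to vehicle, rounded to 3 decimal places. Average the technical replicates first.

9.987

Mean Ct: gene A vehicle 33.010; gene A LPS-treated 29.330; REF vehicle 17.410; REF LPS-treated 17.050
ΔCt(vehicle) = 33.010 − 17.410 = 15.600
ΔCt(LPS-treated) = 29.330 − 17.050 = 12.280
ΔΔCt = 12.280 − 15.600 = -3.320
Fold change = 2^(−(-3.320)) = 2^3.320 = 9.9866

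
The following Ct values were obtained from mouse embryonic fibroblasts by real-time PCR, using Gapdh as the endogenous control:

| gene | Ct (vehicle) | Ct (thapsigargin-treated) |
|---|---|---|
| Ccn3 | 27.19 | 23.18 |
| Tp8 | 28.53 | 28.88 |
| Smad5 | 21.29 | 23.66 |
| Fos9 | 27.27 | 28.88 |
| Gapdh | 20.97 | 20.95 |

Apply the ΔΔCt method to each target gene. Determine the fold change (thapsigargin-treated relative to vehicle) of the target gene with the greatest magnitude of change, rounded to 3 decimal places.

Ccn3: ΔΔCt = (23.18−20.95) − (27.19−20.97) = 2.23 − 6.22 = -3.99; fold change = 2^3.99 = 15.889
Tp8: ΔΔCt = (28.88−20.95) − (28.53−20.97) = 7.93 − 7.56 = 0.37; fold change = 2^-0.37 = 0.774
Smad5: ΔΔCt = (23.66−20.95) − (21.29−20.97) = 2.71 − 0.32 = 2.39; fold change = 2^-2.39 = 0.191
Fos9: ΔΔCt = (28.88−20.95) − (27.27−20.97) = 7.93 − 6.30 = 1.63; fold change = 2^-1.63 = 0.323
Ccn3 has the largest |ΔΔCt| = 3.99.

15.889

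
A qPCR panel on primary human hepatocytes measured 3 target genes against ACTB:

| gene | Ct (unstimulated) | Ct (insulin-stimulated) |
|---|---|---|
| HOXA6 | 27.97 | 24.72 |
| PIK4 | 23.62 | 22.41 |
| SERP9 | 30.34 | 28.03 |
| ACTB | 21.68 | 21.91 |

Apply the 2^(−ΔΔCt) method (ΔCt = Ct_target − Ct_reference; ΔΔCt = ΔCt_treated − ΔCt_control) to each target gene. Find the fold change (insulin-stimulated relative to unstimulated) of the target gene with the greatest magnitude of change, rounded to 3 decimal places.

11.158

HOXA6: ΔΔCt = (24.72−21.91) − (27.97−21.68) = 2.81 − 6.29 = -3.48; fold change = 2^3.48 = 11.158
PIK4: ΔΔCt = (22.41−21.91) − (23.62−21.68) = 0.50 − 1.94 = -1.44; fold change = 2^1.44 = 2.713
SERP9: ΔΔCt = (28.03−21.91) − (30.34−21.68) = 6.12 − 8.66 = -2.54; fold change = 2^2.54 = 5.816
HOXA6 has the largest |ΔΔCt| = 3.48.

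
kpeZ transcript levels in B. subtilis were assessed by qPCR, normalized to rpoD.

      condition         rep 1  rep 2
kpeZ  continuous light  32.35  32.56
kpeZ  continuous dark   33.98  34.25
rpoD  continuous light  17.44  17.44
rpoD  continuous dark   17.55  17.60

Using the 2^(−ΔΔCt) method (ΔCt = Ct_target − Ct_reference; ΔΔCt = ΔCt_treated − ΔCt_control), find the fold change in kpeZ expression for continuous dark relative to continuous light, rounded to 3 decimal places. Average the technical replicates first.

0.347

Mean Ct: kpeZ continuous light 32.455; kpeZ continuous dark 34.115; rpoD continuous light 17.440; rpoD continuous dark 17.575
ΔCt(continuous light) = 32.455 − 17.440 = 15.015
ΔCt(continuous dark) = 34.115 − 17.575 = 16.540
ΔΔCt = 16.540 − 15.015 = 1.525
Fold change = 2^(−1.525) = 0.3475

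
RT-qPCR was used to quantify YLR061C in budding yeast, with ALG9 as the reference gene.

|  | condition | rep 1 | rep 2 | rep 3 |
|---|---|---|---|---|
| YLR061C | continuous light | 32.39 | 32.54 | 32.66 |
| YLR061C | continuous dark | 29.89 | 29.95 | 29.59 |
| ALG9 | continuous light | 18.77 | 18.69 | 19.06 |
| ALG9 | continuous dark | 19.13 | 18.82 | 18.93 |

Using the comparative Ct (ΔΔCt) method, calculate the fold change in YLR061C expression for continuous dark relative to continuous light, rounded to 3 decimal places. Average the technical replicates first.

Mean Ct: YLR061C continuous light 32.530; YLR061C continuous dark 29.810; ALG9 continuous light 18.840; ALG9 continuous dark 18.960
ΔCt(continuous light) = 32.530 − 18.840 = 13.690
ΔCt(continuous dark) = 29.810 − 18.960 = 10.850
ΔΔCt = 10.850 − 13.690 = -2.840
Fold change = 2^(−(-2.840)) = 2^2.840 = 7.1602

7.160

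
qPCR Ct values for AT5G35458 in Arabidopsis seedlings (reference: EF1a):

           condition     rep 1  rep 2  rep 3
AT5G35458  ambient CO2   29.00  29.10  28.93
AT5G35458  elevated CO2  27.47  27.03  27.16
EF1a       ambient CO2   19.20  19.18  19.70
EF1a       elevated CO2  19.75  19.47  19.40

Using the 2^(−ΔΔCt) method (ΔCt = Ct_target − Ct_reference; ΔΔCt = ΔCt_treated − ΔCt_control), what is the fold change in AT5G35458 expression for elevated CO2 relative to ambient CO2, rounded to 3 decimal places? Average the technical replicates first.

Mean Ct: AT5G35458 ambient CO2 29.010; AT5G35458 elevated CO2 27.220; EF1a ambient CO2 19.360; EF1a elevated CO2 19.540
ΔCt(ambient CO2) = 29.010 − 19.360 = 9.650
ΔCt(elevated CO2) = 27.220 − 19.540 = 7.680
ΔΔCt = 7.680 − 9.650 = -1.970
Fold change = 2^(−(-1.970)) = 2^1.970 = 3.9177

3.918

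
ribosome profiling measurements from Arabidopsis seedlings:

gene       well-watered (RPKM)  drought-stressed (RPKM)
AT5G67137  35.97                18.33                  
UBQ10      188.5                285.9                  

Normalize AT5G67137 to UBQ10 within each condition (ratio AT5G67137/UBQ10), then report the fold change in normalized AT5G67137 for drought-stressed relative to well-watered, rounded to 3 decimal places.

0.336

AT5G67137/UBQ10 (well-watered) = 35.97 / 188.5 = 0.19082
AT5G67137/UBQ10 (drought-stressed) = 18.33 / 285.9 = 0.064113
Fold change = 0.064113 / 0.19082 = 0.3360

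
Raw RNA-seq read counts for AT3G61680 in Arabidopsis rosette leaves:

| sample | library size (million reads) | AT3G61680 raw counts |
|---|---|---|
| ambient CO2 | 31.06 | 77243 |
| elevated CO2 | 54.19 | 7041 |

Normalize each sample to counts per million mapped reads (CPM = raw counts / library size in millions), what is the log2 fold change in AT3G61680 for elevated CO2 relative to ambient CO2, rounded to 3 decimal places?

CPM(ambient CO2) = 77243 / 31.06 = 2486.8963
CPM(elevated CO2) = 7041 / 54.19 = 129.9317
Fold change = 129.9317 / 2486.8963 = 0.05225
log2(0.05225) = -4.2585

-4.259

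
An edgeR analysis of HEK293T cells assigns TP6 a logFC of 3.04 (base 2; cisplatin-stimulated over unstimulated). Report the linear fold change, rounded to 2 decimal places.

8.22

Fold change = 2^(3.04) = 8.225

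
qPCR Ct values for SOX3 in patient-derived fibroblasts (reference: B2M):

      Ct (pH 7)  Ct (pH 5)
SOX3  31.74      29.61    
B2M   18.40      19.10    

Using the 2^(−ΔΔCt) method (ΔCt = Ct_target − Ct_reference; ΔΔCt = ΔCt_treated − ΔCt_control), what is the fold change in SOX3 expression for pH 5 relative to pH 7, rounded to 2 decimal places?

7.11

ΔCt(pH 7) = 31.740 − 18.400 = 13.340
ΔCt(pH 5) = 29.610 − 19.100 = 10.510
ΔΔCt = 10.510 − 13.340 = -2.830
Fold change = 2^(−(-2.830)) = 2^2.830 = 7.111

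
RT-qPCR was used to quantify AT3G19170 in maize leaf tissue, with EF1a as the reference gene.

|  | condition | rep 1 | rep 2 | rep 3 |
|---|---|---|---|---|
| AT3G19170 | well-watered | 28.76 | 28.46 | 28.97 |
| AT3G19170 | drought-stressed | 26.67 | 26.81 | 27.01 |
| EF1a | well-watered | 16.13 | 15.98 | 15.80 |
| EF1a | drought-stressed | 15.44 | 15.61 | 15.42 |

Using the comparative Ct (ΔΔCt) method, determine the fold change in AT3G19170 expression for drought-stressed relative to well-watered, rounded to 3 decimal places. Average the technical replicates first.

2.676

Mean Ct: AT3G19170 well-watered 28.730; AT3G19170 drought-stressed 26.830; EF1a well-watered 15.970; EF1a drought-stressed 15.490
ΔCt(well-watered) = 28.730 − 15.970 = 12.760
ΔCt(drought-stressed) = 26.830 − 15.490 = 11.340
ΔΔCt = 11.340 − 12.760 = -1.420
Fold change = 2^(−(-1.420)) = 2^1.420 = 2.6759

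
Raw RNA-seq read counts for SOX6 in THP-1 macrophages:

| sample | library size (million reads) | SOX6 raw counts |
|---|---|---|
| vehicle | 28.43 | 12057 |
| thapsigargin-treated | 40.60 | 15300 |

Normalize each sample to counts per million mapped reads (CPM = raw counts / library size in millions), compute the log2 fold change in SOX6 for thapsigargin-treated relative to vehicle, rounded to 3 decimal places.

CPM(vehicle) = 12057 / 28.43 = 424.0943
CPM(thapsigargin-treated) = 15300 / 40.60 = 376.8473
Fold change = 376.8473 / 424.0943 = 0.88859
log2(0.88859) = -0.1704

-0.170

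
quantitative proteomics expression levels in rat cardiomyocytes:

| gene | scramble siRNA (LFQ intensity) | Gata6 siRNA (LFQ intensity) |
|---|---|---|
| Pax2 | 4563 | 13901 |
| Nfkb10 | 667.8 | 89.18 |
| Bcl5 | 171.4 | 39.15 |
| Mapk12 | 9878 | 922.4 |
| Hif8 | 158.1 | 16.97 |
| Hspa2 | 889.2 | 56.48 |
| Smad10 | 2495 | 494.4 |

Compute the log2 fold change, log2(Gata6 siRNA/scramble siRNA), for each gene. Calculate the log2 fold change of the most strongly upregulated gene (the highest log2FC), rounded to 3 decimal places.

1.607

log2(13901/4563) = 1.607  (Pax2)
log2(89.18/667.8) = -2.905  (Nfkb10)
log2(39.15/171.4) = -2.130  (Bcl5)
log2(922.4/9878) = -3.421  (Mapk12)
log2(16.97/158.1) = -3.220  (Hif8)
log2(56.48/889.2) = -3.977  (Hspa2)
log2(494.4/2495) = -2.335  (Smad10)
Pax2 is most strongly upregulated.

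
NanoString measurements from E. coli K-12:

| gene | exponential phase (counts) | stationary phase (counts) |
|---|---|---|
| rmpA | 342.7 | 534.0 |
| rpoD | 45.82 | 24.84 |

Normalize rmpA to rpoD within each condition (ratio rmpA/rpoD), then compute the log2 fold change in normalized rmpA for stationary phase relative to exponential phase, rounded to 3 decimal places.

1.523

rmpA/rpoD (exponential phase) = 342.7 / 45.82 = 7.4793
rmpA/rpoD (stationary phase) = 534.0 / 24.84 = 21.498
Fold change = 21.498 / 7.4793 = 2.8743
log2(2.8743) = 1.5232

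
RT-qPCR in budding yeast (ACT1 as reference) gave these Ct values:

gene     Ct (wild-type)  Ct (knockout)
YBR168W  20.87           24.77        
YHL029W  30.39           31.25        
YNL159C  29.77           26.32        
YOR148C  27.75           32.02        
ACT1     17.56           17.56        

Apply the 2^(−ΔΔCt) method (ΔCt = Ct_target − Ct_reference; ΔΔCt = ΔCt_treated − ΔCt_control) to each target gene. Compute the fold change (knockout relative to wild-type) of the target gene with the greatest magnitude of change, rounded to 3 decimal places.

0.052

YBR168W: ΔΔCt = (24.77−17.56) − (20.87−17.56) = 7.21 − 3.31 = 3.90; fold change = 2^-3.90 = 0.067
YHL029W: ΔΔCt = (31.25−17.56) − (30.39−17.56) = 13.69 − 12.83 = 0.86; fold change = 2^-0.86 = 0.551
YNL159C: ΔΔCt = (26.32−17.56) − (29.77−17.56) = 8.76 − 12.21 = -3.45; fold change = 2^3.45 = 10.928
YOR148C: ΔΔCt = (32.02−17.56) − (27.75−17.56) = 14.46 − 10.19 = 4.27; fold change = 2^-4.27 = 0.052
YOR148C has the largest |ΔΔCt| = 4.27.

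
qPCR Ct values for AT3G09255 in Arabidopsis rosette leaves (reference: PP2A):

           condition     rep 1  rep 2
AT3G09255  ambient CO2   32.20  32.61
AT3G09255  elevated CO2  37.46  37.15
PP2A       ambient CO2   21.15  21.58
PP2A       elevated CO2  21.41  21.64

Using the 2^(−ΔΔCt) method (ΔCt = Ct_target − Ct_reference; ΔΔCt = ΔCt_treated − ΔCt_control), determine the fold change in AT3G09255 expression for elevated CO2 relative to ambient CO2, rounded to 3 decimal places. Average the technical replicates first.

Mean Ct: AT3G09255 ambient CO2 32.405; AT3G09255 elevated CO2 37.305; PP2A ambient CO2 21.365; PP2A elevated CO2 21.525
ΔCt(ambient CO2) = 32.405 − 21.365 = 11.040
ΔCt(elevated CO2) = 37.305 − 21.525 = 15.780
ΔΔCt = 15.780 − 11.040 = 4.740
Fold change = 2^(−4.740) = 0.0374

0.037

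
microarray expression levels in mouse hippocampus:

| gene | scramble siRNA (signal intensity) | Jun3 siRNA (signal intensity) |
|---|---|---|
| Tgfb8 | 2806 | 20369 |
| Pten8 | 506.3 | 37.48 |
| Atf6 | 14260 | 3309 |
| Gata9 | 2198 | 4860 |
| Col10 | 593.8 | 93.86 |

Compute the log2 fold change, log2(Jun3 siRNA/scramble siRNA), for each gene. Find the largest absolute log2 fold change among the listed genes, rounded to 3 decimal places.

log2(20369/2806) = 2.860  (Tgfb8)
log2(37.48/506.3) = -3.756  (Pten8)
log2(3309/14260) = -2.108  (Atf6)
log2(4860/2198) = 1.145  (Gata9)
log2(93.86/593.8) = -2.661  (Col10)
The largest magnitude belongs to Pten8.

3.756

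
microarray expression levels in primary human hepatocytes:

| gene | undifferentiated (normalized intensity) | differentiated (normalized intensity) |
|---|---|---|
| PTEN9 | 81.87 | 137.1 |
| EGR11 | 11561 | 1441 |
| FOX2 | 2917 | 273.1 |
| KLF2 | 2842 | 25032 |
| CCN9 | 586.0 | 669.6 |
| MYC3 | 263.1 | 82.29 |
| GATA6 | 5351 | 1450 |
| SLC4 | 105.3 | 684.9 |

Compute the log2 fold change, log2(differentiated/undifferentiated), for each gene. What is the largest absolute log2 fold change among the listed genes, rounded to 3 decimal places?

log2(137.1/81.87) = 0.744  (PTEN9)
log2(1441/11561) = -3.004  (EGR11)
log2(273.1/2917) = -3.417  (FOX2)
log2(25032/2842) = 3.139  (KLF2)
log2(669.6/586.0) = 0.192  (CCN9)
log2(82.29/263.1) = -1.677  (MYC3)
log2(1450/5351) = -1.884  (GATA6)
log2(684.9/105.3) = 2.701  (SLC4)
The largest magnitude belongs to FOX2.

3.417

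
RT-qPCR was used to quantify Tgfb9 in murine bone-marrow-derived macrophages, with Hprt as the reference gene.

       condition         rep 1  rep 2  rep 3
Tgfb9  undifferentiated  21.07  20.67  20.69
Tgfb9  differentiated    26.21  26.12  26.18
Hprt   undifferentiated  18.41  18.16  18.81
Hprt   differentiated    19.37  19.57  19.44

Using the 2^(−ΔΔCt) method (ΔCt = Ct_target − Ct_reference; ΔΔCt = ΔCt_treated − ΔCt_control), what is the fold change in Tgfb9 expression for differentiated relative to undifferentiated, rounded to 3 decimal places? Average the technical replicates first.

0.049

Mean Ct: Tgfb9 undifferentiated 20.810; Tgfb9 differentiated 26.170; Hprt undifferentiated 18.460; Hprt differentiated 19.460
ΔCt(undifferentiated) = 20.810 − 18.460 = 2.350
ΔCt(differentiated) = 26.170 − 19.460 = 6.710
ΔΔCt = 6.710 − 2.350 = 4.360
Fold change = 2^(−4.360) = 0.0487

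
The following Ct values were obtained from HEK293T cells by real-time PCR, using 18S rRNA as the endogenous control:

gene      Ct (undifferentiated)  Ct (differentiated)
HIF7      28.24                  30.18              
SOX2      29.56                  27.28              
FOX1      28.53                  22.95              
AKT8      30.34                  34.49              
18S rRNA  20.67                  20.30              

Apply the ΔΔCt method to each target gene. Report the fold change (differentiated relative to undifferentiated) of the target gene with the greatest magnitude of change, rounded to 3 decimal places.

37.014

HIF7: ΔΔCt = (30.18−20.30) − (28.24−20.67) = 9.88 − 7.57 = 2.31; fold change = 2^-2.31 = 0.202
SOX2: ΔΔCt = (27.28−20.30) − (29.56−20.67) = 6.98 − 8.89 = -1.91; fold change = 2^1.91 = 3.758
FOX1: ΔΔCt = (22.95−20.30) − (28.53−20.67) = 2.65 − 7.86 = -5.21; fold change = 2^5.21 = 37.014
AKT8: ΔΔCt = (34.49−20.30) − (30.34−20.67) = 14.19 − 9.67 = 4.52; fold change = 2^-4.52 = 0.044
FOX1 has the largest |ΔΔCt| = 5.21.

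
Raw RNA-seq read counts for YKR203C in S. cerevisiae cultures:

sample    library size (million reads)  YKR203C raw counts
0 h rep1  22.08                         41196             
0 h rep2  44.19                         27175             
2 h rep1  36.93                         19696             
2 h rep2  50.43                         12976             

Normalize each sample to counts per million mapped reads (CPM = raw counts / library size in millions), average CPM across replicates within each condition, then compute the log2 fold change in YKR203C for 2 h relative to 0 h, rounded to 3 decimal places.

-1.650

CPM(0 h rep1) = 41196 / 22.08 = 1865.7609
CPM(0 h rep2) = 27175 / 44.19 = 614.9581
CPM(2 h rep1) = 19696 / 36.93 = 533.3333
CPM(2 h rep2) = 12976 / 50.43 = 257.3072
mean CPM(0 h) = 1240.3595; mean CPM(2 h) = 395.3202
Fold change = 395.3202 / 1240.3595 = 0.31871
log2(0.31871) = -1.6497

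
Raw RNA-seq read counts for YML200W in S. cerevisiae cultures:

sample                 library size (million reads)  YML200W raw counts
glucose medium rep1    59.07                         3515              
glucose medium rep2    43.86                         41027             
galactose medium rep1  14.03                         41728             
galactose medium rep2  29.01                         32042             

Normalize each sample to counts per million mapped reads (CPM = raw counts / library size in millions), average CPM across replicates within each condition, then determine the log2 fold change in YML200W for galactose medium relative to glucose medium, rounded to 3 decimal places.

CPM(glucose medium rep1) = 3515 / 59.07 = 59.5057
CPM(glucose medium rep2) = 41027 / 43.86 = 935.4081
CPM(galactose medium rep1) = 41728 / 14.03 = 2974.1981
CPM(galactose medium rep2) = 32042 / 29.01 = 1104.5157
mean CPM(glucose medium) = 497.4569; mean CPM(galactose medium) = 2039.3569
Fold change = 2039.3569 / 497.4569 = 4.09957
log2(4.09957) = 2.0355

2.035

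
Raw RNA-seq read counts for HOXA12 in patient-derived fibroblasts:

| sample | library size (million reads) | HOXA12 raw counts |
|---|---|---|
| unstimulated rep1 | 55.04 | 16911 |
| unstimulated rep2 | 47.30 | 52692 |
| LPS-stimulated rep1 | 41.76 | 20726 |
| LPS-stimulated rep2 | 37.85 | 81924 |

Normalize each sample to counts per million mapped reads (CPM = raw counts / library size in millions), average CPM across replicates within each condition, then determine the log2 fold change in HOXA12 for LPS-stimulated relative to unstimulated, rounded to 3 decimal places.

CPM(unstimulated rep1) = 16911 / 55.04 = 307.2493
CPM(unstimulated rep2) = 52692 / 47.30 = 1113.9958
CPM(LPS-stimulated rep1) = 20726 / 41.76 = 496.3123
CPM(LPS-stimulated rep2) = 81924 / 37.85 = 2164.4386
mean CPM(unstimulated) = 710.6225; mean CPM(LPS-stimulated) = 1330.3754
Fold change = 1330.3754 / 710.6225 = 1.87213
log2(1.87213) = 0.9047

0.905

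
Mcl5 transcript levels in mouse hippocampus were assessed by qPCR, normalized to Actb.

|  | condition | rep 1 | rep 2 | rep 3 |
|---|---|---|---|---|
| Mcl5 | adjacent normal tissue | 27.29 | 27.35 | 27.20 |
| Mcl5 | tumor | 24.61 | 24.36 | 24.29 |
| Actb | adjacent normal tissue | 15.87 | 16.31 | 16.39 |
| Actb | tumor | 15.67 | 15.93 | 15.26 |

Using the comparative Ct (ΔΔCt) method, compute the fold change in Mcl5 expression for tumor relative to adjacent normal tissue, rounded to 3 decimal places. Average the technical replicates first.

4.891

Mean Ct: Mcl5 adjacent normal tissue 27.280; Mcl5 tumor 24.420; Actb adjacent normal tissue 16.190; Actb tumor 15.620
ΔCt(adjacent normal tissue) = 27.280 − 16.190 = 11.090
ΔCt(tumor) = 24.420 − 15.620 = 8.800
ΔΔCt = 8.800 − 11.090 = -2.290
Fold change = 2^(−(-2.290)) = 2^2.290 = 4.8906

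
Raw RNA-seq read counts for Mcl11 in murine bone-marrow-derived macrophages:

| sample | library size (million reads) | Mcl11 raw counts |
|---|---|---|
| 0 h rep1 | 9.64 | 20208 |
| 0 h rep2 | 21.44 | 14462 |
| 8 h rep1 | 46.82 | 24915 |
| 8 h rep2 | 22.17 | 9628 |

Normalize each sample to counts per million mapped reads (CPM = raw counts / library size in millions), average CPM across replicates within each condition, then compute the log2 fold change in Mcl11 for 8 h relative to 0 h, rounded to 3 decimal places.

CPM(0 h rep1) = 20208 / 9.64 = 2096.2656
CPM(0 h rep2) = 14462 / 21.44 = 674.5336
CPM(8 h rep1) = 24915 / 46.82 = 532.1444
CPM(8 h rep2) = 9628 / 22.17 = 434.2806
mean CPM(0 h) = 1385.3996; mean CPM(8 h) = 483.2125
Fold change = 483.2125 / 1385.3996 = 0.34879
log2(0.34879) = -1.5196

-1.520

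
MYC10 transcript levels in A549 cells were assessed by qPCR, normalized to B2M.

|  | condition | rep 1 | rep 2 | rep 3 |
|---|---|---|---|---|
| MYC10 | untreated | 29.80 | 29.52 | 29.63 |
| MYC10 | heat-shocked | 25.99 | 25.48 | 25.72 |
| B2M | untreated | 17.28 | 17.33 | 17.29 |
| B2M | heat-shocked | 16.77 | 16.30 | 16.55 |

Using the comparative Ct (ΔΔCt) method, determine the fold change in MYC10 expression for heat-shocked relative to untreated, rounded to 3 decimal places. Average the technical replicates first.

Mean Ct: MYC10 untreated 29.650; MYC10 heat-shocked 25.730; B2M untreated 17.300; B2M heat-shocked 16.540
ΔCt(untreated) = 29.650 − 17.300 = 12.350
ΔCt(heat-shocked) = 25.730 − 16.540 = 9.190
ΔΔCt = 9.190 − 12.350 = -3.160
Fold change = 2^(−(-3.160)) = 2^3.160 = 8.9383

8.938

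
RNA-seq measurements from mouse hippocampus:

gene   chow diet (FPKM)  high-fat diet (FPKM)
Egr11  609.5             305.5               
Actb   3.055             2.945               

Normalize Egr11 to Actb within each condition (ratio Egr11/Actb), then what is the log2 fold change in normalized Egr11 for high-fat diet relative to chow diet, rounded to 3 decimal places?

Egr11/Actb (chow diet) = 609.5 / 3.055 = 199.51
Egr11/Actb (high-fat diet) = 305.5 / 2.945 = 103.74
Fold change = 103.74 / 199.51 = 0.5200
log2(0.5200) = -0.9435

-0.944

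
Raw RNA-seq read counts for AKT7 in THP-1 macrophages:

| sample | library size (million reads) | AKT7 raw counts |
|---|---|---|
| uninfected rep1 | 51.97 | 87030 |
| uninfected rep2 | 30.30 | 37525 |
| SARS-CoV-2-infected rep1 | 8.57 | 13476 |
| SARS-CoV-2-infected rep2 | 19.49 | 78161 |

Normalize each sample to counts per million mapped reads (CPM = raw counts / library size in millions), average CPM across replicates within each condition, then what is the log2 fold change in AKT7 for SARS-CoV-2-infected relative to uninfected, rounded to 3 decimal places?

CPM(uninfected rep1) = 87030 / 51.97 = 1674.6200
CPM(uninfected rep2) = 37525 / 30.30 = 1238.4488
CPM(SARS-CoV-2-infected rep1) = 13476 / 8.57 = 1572.4621
CPM(SARS-CoV-2-infected rep2) = 78161 / 19.49 = 4010.3130
mean CPM(uninfected) = 1456.5344; mean CPM(SARS-CoV-2-infected) = 2791.3875
Fold change = 2791.3875 / 1456.5344 = 1.91646
log2(1.91646) = 0.9384

0.938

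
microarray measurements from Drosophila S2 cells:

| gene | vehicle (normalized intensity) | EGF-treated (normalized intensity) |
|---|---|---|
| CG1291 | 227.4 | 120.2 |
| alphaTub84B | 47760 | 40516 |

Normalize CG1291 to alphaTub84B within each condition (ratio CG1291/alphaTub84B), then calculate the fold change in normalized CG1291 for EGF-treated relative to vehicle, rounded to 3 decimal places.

0.623

CG1291/alphaTub84B (vehicle) = 227.4 / 47760 = 0.0047613
CG1291/alphaTub84B (EGF-treated) = 120.2 / 40516 = 0.0029667
Fold change = 0.0029667 / 0.0047613 = 0.6231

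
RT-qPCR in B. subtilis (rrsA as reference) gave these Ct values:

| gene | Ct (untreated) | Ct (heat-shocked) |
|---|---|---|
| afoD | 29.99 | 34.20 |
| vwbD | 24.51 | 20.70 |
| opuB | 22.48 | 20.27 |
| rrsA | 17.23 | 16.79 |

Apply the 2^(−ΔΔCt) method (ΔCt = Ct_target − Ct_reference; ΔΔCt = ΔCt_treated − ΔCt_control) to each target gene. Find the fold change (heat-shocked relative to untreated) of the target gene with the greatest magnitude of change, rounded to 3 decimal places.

0.040

afoD: ΔΔCt = (34.20−16.79) − (29.99−17.23) = 17.41 − 12.76 = 4.65; fold change = 2^-4.65 = 0.040
vwbD: ΔΔCt = (20.70−16.79) − (24.51−17.23) = 3.91 − 7.28 = -3.37; fold change = 2^3.37 = 10.339
opuB: ΔΔCt = (20.27−16.79) − (22.48−17.23) = 3.48 − 5.25 = -1.77; fold change = 2^1.77 = 3.411
afoD has the largest |ΔΔCt| = 4.65.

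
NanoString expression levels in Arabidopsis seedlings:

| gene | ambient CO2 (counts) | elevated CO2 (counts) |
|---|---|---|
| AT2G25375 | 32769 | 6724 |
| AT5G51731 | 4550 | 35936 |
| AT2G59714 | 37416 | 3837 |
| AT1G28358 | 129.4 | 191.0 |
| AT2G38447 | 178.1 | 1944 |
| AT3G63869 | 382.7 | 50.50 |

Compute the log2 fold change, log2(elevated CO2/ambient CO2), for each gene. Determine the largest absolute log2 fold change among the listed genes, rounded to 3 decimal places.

log2(6724/32769) = -2.285  (AT2G25375)
log2(35936/4550) = 2.981  (AT5G51731)
log2(3837/37416) = -3.286  (AT2G59714)
log2(191.0/129.4) = 0.562  (AT1G28358)
log2(1944/178.1) = 3.448  (AT2G38447)
log2(50.50/382.7) = -2.922  (AT3G63869)
The largest magnitude belongs to AT2G38447.

3.448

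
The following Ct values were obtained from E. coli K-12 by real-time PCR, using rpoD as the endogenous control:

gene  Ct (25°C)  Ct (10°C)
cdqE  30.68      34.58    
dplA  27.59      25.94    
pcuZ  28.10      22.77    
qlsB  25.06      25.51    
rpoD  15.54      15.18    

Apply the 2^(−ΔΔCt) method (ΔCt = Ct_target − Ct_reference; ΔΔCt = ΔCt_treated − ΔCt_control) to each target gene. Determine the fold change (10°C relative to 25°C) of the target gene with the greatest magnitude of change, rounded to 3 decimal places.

31.341

cdqE: ΔΔCt = (34.58−15.18) − (30.68−15.54) = 19.40 − 15.14 = 4.26; fold change = 2^-4.26 = 0.052
dplA: ΔΔCt = (25.94−15.18) − (27.59−15.54) = 10.76 − 12.05 = -1.29; fold change = 2^1.29 = 2.445
pcuZ: ΔΔCt = (22.77−15.18) − (28.10−15.54) = 7.59 − 12.56 = -4.97; fold change = 2^4.97 = 31.341
qlsB: ΔΔCt = (25.51−15.18) − (25.06−15.54) = 10.33 − 9.52 = 0.81; fold change = 2^-0.81 = 0.570
pcuZ has the largest |ΔΔCt| = 4.97.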